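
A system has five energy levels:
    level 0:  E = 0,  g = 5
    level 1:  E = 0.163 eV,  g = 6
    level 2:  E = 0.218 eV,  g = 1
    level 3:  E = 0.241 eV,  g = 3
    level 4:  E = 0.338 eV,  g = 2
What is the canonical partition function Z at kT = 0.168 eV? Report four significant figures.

Z = 8.529

Eᵢ/kT = 0, 0.970238, 1.29762, 1.43452, 2.01190.
Z = Σ gᵢe^(−Eᵢ/kT) = 5·e^(−0) + 6·e^(−0.970238) + 1·e^(−1.29762) + 3·e^(−1.43452) + 2·e^(−2.01190) = 5.00000 + 2.27396 + 0.273181 + 0.714689 + 0.267469 = 8.52930.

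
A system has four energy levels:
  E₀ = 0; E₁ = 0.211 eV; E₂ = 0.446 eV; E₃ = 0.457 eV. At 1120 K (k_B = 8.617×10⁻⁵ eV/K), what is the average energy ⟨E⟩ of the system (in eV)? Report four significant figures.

k_BT = 8.617×10⁻⁵ × 1120 K = 0.0965104 eV.
Eᵢ/kT = 0, 2.18629, 4.62126, 4.73524.
Z = Σ e^(−Eᵢ/kT) = e^(−0) + e^(−2.18629) + e^(−4.62126) + e^(−4.73524) = 1.00000 + 0.112333 + 0.00984039 + 0.00878034 = 1.13095.
⟨E⟩ = Σ Eᵢ e^(−Eᵢ/kT) / Z = (0·1.00000 + 0.211·0.112333 + 0.446·0.00984039 + 0.457·0.00878034) / 1.13095 = 0.02839 eV.

0.02839 eV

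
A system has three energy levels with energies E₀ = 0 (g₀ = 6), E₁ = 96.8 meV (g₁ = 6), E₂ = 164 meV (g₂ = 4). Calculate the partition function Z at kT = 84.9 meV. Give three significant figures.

Z = 8.50

Eᵢ/kT = 0, 1.1402, 1.9317.
Z = Σ gᵢe^(−Eᵢ/kT) = 6·e^(−0) + 6·e^(−1.1402) + 4·e^(−1.9317) = 6.0000 + 1.9185 + 0.57961 = 8.4981.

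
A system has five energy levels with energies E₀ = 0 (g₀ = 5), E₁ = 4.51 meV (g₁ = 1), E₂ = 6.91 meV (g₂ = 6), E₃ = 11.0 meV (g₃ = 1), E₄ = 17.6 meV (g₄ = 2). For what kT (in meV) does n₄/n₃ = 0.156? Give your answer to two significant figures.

n₄/n₃ = (g₄/g₃) exp[−(E₄−E₃)/kT] = 0.156.
⇒ (E₄−E₃)/kT = ln((2/1)/0.156) = ln(12.82) = 2.551.
kT = 6.6 meV / 2.551 = 2.6 meV.

2.6 meV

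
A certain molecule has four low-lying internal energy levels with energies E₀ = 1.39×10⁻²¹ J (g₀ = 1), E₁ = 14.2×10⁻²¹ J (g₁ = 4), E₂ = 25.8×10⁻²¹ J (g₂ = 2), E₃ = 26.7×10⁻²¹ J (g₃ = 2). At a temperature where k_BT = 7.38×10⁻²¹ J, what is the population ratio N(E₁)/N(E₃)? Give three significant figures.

10.9

n₁/n₃ = (g₁/g₃) exp[−(E₁−E₃)/kT] = (4/2) × exp(−(-12.5 ×10⁻²¹ J)/(7.38 ×10⁻²¹ J)) = (4/2) × exp(1.6938) = 10.9.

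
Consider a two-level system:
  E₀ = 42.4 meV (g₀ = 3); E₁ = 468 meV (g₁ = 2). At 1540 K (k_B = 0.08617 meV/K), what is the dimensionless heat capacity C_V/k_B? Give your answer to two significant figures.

0.26

k_BT = 0.08617 × 1540 K = 132.7 meV.
Eᵢ/kT = 0.3195, 3.527.
Z = Σ gᵢe^(−Eᵢ/kT) = 3·e^(−0.3195) + 2·e^(−3.527) = 2.180 + 0.05879 = 2.239.
⟨E⟩ = 53.57 meV, ⟨E²⟩ = 7501 meV².
C_V/k_B = (⟨E²⟩ − ⟨E⟩²)/(kT)² = (7501 − 2870)/17610 = 0.26.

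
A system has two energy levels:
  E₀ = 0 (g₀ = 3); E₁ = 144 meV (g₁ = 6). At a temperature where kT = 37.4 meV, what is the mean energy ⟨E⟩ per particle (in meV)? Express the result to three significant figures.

Eᵢ/kT = 0, 3.8503.
Z = Σ gᵢe^(−Eᵢ/kT) = 3·e^(−0) + 6·e^(−3.8503) = 3.0000 + 0.12764 = 3.1276.
⟨E⟩ = Σ Eᵢ gᵢe^(−Eᵢ/kT) / Z = (0·3.0000 + 144·0.12764) / 3.1276 = 5.88 meV.

5.88 meV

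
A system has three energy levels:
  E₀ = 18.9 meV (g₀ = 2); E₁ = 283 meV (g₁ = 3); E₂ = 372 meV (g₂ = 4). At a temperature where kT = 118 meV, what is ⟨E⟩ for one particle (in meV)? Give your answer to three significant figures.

80.5 meV

Eᵢ/kT = 0.16017, 2.3983, 3.1525.
Z = Σ gᵢe^(−Eᵢ/kT) = 2·e^(−0.16017) + 3·e^(−2.3983) + 4·e^(−3.1525) = 1.7040 + 0.27262 + 0.17098 = 2.1476.
⟨E⟩ = Σ Eᵢ gᵢe^(−Eᵢ/kT) / Z = (18.9·1.7040 + 283·0.27262 + 372·0.17098) / 2.1476 = 80.5 meV.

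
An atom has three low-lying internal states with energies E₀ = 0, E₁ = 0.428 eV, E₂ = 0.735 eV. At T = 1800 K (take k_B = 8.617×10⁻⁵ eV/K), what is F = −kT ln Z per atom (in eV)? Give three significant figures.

k_BT = 8.617×10⁻⁵ × 1800 K = 0.15511 eV.
Eᵢ/kT = 0, 2.7593, 4.7386.
Z = Σ e^(−Eᵢ/kT) = e^(−0) + e^(−2.7593) + e^(−4.7386) = 1.0000 + 0.063336 + 0.0087509 = 1.0721.
F = −kT ln Z = −0.15511 × ln(1.0721) = −0.15511 × 0.069619 = -0.0108 eV.

-0.0108 eV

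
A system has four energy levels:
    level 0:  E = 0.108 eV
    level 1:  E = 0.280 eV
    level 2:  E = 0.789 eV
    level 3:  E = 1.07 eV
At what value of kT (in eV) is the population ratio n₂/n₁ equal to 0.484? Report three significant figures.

0.701 eV

n₂/n₁ = exp[−(E₂−E₁)/kT] = 0.484.
⇒ (E₂−E₁)/kT = ln(1/0.484) = ln(2.0661) = 0.72566.
kT = 0.509 eV / 0.72566 = 0.701 eV.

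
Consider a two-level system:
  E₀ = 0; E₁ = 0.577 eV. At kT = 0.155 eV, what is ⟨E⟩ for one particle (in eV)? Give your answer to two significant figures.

Eᵢ/kT = 0, 3.723.
Z = Σ e^(−Eᵢ/kT) = e^(−0) + e^(−3.723) = 1.000 + 0.02416 = 1.024.
⟨E⟩ = Σ Eᵢ e^(−Eᵢ/kT) / Z = (0·1.000 + 0.577·0.02416) / 1.024 = 0.014 eV.

0.014 eV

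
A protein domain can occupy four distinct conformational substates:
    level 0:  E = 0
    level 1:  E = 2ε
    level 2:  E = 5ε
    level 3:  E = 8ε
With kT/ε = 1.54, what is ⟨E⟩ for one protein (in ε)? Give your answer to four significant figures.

0.5956 ε

Eᵢ/kT = 0, 1.29870, 3.24675, 5.19481.
Z = Σ e^(−Eᵢ/kT) = e^(−0) + e^(−1.29870) + e^(−3.24675) + e^(−5.19481) = 1.00000 + 0.272886 + 0.0389004 + 0.00554527 = 1.31733.
⟨E⟩ = Σ Eᵢ e^(−Eᵢ/kT) / Z = (0·1.00000 + 2·0.272886 + 5·0.0389004 + 8·0.00554527) / 1.31733 = 0.5956 ε.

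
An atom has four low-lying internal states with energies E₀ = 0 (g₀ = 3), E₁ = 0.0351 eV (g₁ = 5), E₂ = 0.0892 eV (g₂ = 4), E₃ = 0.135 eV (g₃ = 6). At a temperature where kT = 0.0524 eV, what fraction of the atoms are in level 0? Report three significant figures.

0.445

Eᵢ/kT = 0, 0.66985, 1.7023, 2.5763.
Z = Σ gᵢe^(−Eᵢ/kT) = 3·e^(−0) + 5·e^(−0.66985) + 4·e^(−1.7023) + 6·e^(−2.5763) = 3.0000 + 2.5589 + 0.72906 + 0.45633 = 6.7443.
P₀ = g₀ e^(−E₀/kT) / Z = 3.0000/6.7443 = 0.445.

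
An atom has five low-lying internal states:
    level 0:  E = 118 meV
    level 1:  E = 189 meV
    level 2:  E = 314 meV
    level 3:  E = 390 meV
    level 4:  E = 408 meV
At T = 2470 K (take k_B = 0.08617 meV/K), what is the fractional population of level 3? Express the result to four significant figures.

k_BT = 0.08617 × 2470 K = 212.840 meV.
Eᵢ/kT = 0.554407, 0.887991, 1.47529, 1.83236, 1.91693.
Z = Σ e^(−Eᵢ/kT) = e^(−0.554407) + e^(−0.887991) + e^(−1.47529) + e^(−1.83236) + e^(−1.91693) = 0.574413 + 0.411482 + 0.228712 + 0.160035 + 0.147058 = 1.52170.
P₃ = e^(−E₃/kT) / Z = 0.160035/1.52170 = 0.1052.

0.1052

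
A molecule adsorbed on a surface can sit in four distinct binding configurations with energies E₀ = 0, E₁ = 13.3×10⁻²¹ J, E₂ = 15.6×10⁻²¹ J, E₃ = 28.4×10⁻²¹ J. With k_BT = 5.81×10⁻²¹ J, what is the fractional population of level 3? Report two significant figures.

Eᵢ/kT = 0, 2.289, 2.685, 4.888.
Z = Σ e^(−Eᵢ/kT) = e^(−0) + e^(−2.289) + e^(−2.685) + e^(−4.888) = 1.000 + 0.1014 + 0.06822 + 0.007536 = 1.177.
P₃ = e^(−E₃/kT) / Z = 0.007536/1.177 = 0.0064.

0.0064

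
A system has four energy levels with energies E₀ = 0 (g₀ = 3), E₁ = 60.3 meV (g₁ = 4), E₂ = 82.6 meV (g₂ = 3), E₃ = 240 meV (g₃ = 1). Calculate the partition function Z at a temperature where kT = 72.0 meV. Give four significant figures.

Eᵢ/kT = 0, 0.837500, 1.14722, 3.33333.
Z = Σ gᵢe^(−Eᵢ/kT) = 3·e^(−0) + 4·e^(−0.837500) + 3·e^(−1.14722) + 1·e^(−3.33333) = 3.00000 + 1.73116 + 0.952555 + 0.0356741 = 5.71939.

Z = 5.719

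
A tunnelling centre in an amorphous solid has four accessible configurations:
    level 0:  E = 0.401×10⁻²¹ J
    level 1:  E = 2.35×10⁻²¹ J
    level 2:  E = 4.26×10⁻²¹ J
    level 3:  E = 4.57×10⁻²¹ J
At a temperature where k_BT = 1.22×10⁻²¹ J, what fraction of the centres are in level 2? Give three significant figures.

Eᵢ/kT = 0.32869, 1.9262, 3.4918, 3.7459.
Z = Σ e^(−Eᵢ/kT) = e^(−0.32869) + e^(−1.9262) + e^(−3.4918) + e^(−3.7459) = 0.71987 + 0.14570 + 0.030446 + 0.023614 = 0.91963.
P₂ = e^(−E₂/kT) / Z = 0.030446/0.91963 = 0.0331.

0.0331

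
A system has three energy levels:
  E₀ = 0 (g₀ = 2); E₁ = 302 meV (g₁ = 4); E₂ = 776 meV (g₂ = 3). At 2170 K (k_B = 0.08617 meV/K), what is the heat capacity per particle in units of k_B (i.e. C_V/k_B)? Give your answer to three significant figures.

0.745

k_BT = 0.08617 × 2170 K = 186.99 meV.
Eᵢ/kT = 0, 1.6151, 4.1500.
Z = Σ gᵢe^(−Eᵢ/kT) = 2·e^(−0) + 4·e^(−1.6151) + 3·e^(−4.1500) = 2.0000 + 0.79548 + 0.047293 = 2.8428.
⟨E⟩ = 97.416 meV, ⟨E²⟩ = 35539 meV².
C_V/k_B = (⟨E²⟩ − ⟨E⟩²)/(kT)² = (35539 − 9489.9)/34965 = 0.745.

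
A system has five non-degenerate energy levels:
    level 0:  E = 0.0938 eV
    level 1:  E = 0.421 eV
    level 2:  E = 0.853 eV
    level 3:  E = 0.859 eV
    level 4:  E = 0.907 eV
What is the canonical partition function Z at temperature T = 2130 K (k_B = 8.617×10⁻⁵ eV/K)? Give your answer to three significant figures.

k_BT = 8.617×10⁻⁵ × 2130 K = 0.18354 eV.
Eᵢ/kT = 0.51106, 2.2938, 4.6475, 4.6802, 4.9417.
Z = Σ e^(−Eᵢ/kT) = e^(−0.51106) + e^(−2.2938) + e^(−4.6475) + e^(−4.6802) + e^(−4.9417) = 0.59986 + 0.10088 + 0.0095855 + 0.0092772 + 0.0071424 = 0.72675.

Z = 0.727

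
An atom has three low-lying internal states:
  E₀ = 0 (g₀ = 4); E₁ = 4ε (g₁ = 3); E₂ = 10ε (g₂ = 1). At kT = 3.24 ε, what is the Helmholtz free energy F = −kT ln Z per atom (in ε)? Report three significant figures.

-5.16 ε

Eᵢ/kT = 0, 1.2346, 3.0864.
Z = Σ gᵢe^(−Eᵢ/kT) = 4·e^(−0) + 3·e^(−1.2346) + 1·e^(−3.0864) = 4.0000 + 0.87285 + 0.045666 = 4.9185.
F = −kT ln Z = −3.24 × ln(4.9185) = −3.24 × 1.5930 = -5.16 ε.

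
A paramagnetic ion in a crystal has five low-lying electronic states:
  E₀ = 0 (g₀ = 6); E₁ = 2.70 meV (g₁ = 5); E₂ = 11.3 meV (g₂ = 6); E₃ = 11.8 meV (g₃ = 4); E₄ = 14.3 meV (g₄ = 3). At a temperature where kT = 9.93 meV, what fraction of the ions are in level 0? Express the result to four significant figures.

Eᵢ/kT = 0, 0.271903, 1.13797, 1.18832, 1.44008.
Z = Σ gᵢe^(−Eᵢ/kT) = 6·e^(−0) + 5·e^(−0.271903) + 6·e^(−1.13797) + 4·e^(−1.18832) + 3·e^(−1.44008) = 6.00000 + 3.80964 + 1.92281 + 1.21893 + 0.710726 = 13.6621.
P₀ = g₀ e^(−E₀/kT) / Z = 6.00000/13.6621 = 0.4392.

0.4392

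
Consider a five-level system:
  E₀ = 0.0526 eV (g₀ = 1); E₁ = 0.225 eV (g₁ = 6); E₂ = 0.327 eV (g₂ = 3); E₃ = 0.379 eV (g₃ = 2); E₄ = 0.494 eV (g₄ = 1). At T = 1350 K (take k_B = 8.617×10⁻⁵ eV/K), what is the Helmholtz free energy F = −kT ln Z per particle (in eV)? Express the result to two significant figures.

k_BT = 8.617×10⁻⁵ × 1350 K = 0.1163 eV.
Eᵢ/kT = 0.4523, 1.935, 2.812, 3.259, 4.248.
Z = Σ gᵢe^(−Eᵢ/kT) = 1·e^(−0.4523) + 6·e^(−1.935) + 3·e^(−2.812) + 2·e^(−3.259) + 1·e^(−4.248) = 0.6362 + 0.8665 + 0.1803 + 0.07685 + 0.01429 = 1.774.
F = −kT ln Z = −0.1163 × ln(1.774) = −0.1163 × 0.5732 = -0.067 eV.

-0.067 eV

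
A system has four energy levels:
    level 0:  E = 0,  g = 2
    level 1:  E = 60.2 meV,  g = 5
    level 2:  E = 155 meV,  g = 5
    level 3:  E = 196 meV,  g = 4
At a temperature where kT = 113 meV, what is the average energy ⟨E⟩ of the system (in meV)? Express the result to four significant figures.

Eᵢ/kT = 0, 0.532743, 1.37168, 1.73451.
Z = Σ gᵢe^(−Eᵢ/kT) = 2·e^(−0) + 5·e^(−0.532743) + 5·e^(−1.37168) + 4·e^(−1.73451) = 2.00000 + 2.93496 + 1.26840 + 0.705947 = 6.90931.
⟨E⟩ = Σ Eᵢ gᵢe^(−Eᵢ/kT) / Z = (0·2.00000 + 60.2·2.93496 + 155·1.26840 + 196·0.705947) / 6.90931 = 74.05 meV.

74.05 meV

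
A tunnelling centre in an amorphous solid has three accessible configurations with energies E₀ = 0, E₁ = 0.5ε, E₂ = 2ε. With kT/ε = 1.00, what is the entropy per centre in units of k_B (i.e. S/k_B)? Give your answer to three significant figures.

0.884

Eᵢ/kT = 0, 0.50000, 2.0000.
Z = Σ e^(−Eᵢ/kT) = e^(−0) + e^(−0.50000) + e^(−2.0000) = 1.0000 + 0.60653 + 0.13534 = 1.7419.
⟨E⟩ = Σ EᵢPᵢ = 0.32949 ε.
S/k_B = ln Z + ⟨E⟩/kT = ln(1.7419) + 0.32949/1.00 = 0.55498 + 0.32949 = 0.884.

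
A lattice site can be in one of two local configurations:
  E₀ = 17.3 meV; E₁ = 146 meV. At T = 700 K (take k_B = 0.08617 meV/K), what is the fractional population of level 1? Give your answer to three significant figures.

0.106

k_BT = 0.08617 × 700 K = 60.319 meV.
Eᵢ/kT = 0.28681, 2.4205.
Z = Σ e^(−Eᵢ/kT) = e^(−0.28681) + e^(−2.4205) = 0.75065 + 0.088877 = 0.83953.
P₁ = e^(−E₁/kT) / Z = 0.088877/0.83953 = 0.106.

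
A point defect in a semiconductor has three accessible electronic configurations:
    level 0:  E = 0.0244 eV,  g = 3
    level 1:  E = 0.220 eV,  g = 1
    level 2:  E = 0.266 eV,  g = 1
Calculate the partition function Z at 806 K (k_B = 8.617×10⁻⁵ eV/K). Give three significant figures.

k_BT = 8.617×10⁻⁵ × 806 K = 0.069453 eV.
Eᵢ/kT = 0.35132, 3.1676, 3.8299.
Z = Σ gᵢe^(−Eᵢ/kT) = 3·e^(−0.35132) + 1·e^(−3.1676) + 1·e^(−3.8299) = 2.1113 + 0.042105 + 0.021712 = 2.1751.

Z = 2.18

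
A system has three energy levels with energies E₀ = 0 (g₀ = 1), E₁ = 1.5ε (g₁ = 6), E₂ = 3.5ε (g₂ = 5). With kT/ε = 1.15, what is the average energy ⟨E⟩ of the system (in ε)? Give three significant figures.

Eᵢ/kT = 0, 1.3043, 3.0435.
Z = Σ gᵢe^(−Eᵢ/kT) = 1·e^(−0) + 6·e^(−1.3043) + 5·e^(−3.0435) = 1.0000 + 1.6282 + 0.23834 = 2.8665.
⟨E⟩ = Σ Eᵢ gᵢe^(−Eᵢ/kT) / Z = (0·1.0000 + 1.5·1.6282 + 3.5·0.23834) / 2.8665 = 1.14 ε.

1.14 ε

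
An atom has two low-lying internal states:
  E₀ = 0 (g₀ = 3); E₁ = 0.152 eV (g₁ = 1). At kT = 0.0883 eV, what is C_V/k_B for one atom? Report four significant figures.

Eᵢ/kT = 0, 1.72140.
Z = Σ gᵢe^(−Eᵢ/kT) = 3·e^(−0) + 1·e^(−1.72140) = 3.00000 + 0.178816 = 3.17882.
⟨E⟩ = 0.00855035 eV, ⟨E²⟩ = 0.00129965 eV².
C_V/k_B = (⟨E²⟩ − ⟨E⟩²)/(kT)² = (0.00129965 − 0.0000731085)/0.00779689 = 0.1573.

0.1573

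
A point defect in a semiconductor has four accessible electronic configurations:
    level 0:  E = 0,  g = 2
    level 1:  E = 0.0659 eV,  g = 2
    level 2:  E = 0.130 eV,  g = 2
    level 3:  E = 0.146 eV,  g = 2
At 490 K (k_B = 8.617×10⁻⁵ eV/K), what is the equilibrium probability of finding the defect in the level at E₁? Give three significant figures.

k_BT = 8.617×10⁻⁵ × 490 K = 0.042223 eV.
Eᵢ/kT = 0, 1.5608, 3.0789, 3.4578.
Z = Σ gᵢe^(−Eᵢ/kT) = 2·e^(−0) + 2·e^(−1.5608) + 2·e^(−3.0789) + 2·e^(−3.4578) = 2.0000 + 0.41994 + 0.092020 + 0.062998 = 2.5750.
P₁ = g₁ e^(−E₁/kT) / Z = 0.41994/2.5750 = 0.163.

0.163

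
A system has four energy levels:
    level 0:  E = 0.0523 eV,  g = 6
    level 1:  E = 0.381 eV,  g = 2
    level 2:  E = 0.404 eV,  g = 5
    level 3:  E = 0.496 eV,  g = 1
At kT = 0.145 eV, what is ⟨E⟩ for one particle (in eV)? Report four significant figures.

Eᵢ/kT = 0.360690, 2.62759, 2.78621, 3.42069.
Z = Σ gᵢe^(−Eᵢ/kT) = 6·e^(−0.360690) + 2·e^(−2.62759) + 5·e^(−2.78621) + 1·e^(−3.42069) = 4.18317 + 0.144505 + 0.308272 + 0.0326899 = 4.66864.
⟨E⟩ = Σ Eᵢ gᵢe^(−Eᵢ/kT) / Z = (0.0523·4.18317 + 0.381·0.144505 + 0.404·0.308272 + 0.496·0.0326899) / 4.66864 = 0.08880 eV.

0.08880 eV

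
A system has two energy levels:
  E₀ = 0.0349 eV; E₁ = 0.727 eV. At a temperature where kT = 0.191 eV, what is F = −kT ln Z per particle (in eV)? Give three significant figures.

Eᵢ/kT = 0.18272, 3.8063.
Z = Σ e^(−Eᵢ/kT) = e^(−0.18272) + e^(−3.8063) = 0.83300 + 0.022230 = 0.85523.
F = −kT ln Z = −0.191 × ln(0.85523) = −0.191 × -0.15638 = 0.0299 eV.

0.0299 eV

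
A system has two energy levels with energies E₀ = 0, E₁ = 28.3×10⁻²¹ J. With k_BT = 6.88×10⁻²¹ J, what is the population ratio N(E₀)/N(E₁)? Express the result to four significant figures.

61.15

n₀/n₁ = exp[−(E₀−E₁)/kT] = exp(−(-28.3 ×10⁻²¹ J)/(6.88 ×10⁻²¹ J)) = exp(4.11337) = 61.15.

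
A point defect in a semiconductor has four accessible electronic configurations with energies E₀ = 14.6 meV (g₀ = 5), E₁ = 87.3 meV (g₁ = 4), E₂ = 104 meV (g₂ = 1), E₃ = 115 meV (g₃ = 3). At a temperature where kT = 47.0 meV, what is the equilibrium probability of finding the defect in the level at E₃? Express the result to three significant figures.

Eᵢ/kT = 0.31064, 1.8574, 2.2128, 2.4468.
Z = Σ gᵢe^(−Eᵢ/kT) = 5·e^(−0.31064) + 4·e^(−1.8574) + 1·e^(−2.2128) + 3·e^(−2.4468) = 3.6649 + 0.62431 + 0.10939 + 0.25971 = 4.6583.
P₃ = g₃ e^(−E₃/kT) / Z = 0.25971/4.6583 = 0.0558.

0.0558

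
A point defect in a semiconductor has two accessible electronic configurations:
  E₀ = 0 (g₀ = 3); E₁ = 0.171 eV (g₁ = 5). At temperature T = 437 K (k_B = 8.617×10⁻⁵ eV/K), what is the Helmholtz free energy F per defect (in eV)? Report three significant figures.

k_BT = 8.617×10⁻⁵ × 437 K = 0.037656 eV.
Eᵢ/kT = 0, 4.5411.
Z = Σ gᵢe^(−Eᵢ/kT) = 3·e^(−0) + 5·e^(−4.5411) = 3.0000 + 0.053308 = 3.0533.
F = −kT ln Z = −0.037656 × ln(3.0533) = −0.037656 × 1.1162 = -0.0420 eV.

-0.0420 eV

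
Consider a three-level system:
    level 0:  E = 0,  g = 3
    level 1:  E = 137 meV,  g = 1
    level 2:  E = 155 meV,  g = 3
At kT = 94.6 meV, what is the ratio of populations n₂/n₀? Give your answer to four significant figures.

0.1943

n₂/n₀ = (g₂/g₀) exp[−(E₂−E₀)/kT] = (3/3) × exp(−(155 meV)/(94.6 meV)) = (3/3) × exp(-1.63848) = 0.1943.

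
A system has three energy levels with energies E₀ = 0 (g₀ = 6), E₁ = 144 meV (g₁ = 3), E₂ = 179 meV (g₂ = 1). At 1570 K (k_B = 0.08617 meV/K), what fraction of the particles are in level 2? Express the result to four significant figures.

0.03647

k_BT = 0.08617 × 1570 K = 135.287 meV.
Eᵢ/kT = 0, 1.06440, 1.32311.
Z = Σ gᵢe^(−Eᵢ/kT) = 6·e^(−0) + 3·e^(−1.06440) + 1·e^(−1.32311) = 6.00000 + 1.03480 + 0.266306 = 7.30111.
P₂ = g₂ e^(−E₂/kT) / Z = 0.266306/7.30111 = 0.03647.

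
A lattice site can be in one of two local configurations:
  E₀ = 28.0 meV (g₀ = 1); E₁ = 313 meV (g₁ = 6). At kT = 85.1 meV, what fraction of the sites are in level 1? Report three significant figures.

0.174

Eᵢ/kT = 0.32902, 3.6780.
Z = Σ gᵢe^(−Eᵢ/kT) = 1·e^(−0.32902) + 6·e^(−3.6780) = 0.71963 + 0.15164 = 0.87127.
P₁ = g₁ e^(−E₁/kT) / Z = 0.15164/0.87127 = 0.174.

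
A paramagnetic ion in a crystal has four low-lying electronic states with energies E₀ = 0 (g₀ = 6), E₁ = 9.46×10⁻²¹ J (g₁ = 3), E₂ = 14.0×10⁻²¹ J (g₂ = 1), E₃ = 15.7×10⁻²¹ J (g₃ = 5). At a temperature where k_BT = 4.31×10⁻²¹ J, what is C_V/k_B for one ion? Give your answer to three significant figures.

0.535

Eᵢ/kT = 0, 2.1949, 3.2483, 3.6427.
Z = Σ gᵢe^(−Eᵢ/kT) = 6·e^(−0) + 3·e^(−2.1949) + 1·e^(−3.2483) + 5·e^(−3.6427) = 6.0000 + 0.33411 + 0.038840 + 0.13091 = 6.5039.
⟨E⟩ = 0.88558, ⟨E²⟩ = 10.729.
C_V/k_B = (⟨E²⟩ − ⟨E⟩²)/(kT)² = (10.729 − 0.78425)/18.576 = 0.535.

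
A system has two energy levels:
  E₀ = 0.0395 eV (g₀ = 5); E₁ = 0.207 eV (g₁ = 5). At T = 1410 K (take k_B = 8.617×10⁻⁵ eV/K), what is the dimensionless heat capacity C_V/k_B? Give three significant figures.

k_BT = 8.617×10⁻⁵ × 1410 K = 0.12150 eV.
Eᵢ/kT = 0.32510, 1.7037.
Z = Σ gᵢe^(−Eᵢ/kT) = 5·e^(−0.32510) + 5·e^(−1.7037) = 3.6123 + 0.91004 = 4.5223.
⟨E⟩ = 0.073207 eV, ⟨E²⟩ = 0.0098690 eV².
C_V/k_B = (⟨E²⟩ − ⟨E⟩²)/(kT)² = (0.0098690 − 0.0053593)/0.014762 = 0.305.

0.305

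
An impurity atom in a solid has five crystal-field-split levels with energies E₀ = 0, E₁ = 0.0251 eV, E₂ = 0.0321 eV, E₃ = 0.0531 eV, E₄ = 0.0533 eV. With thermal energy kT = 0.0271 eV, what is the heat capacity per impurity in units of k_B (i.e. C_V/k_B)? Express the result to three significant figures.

Eᵢ/kT = 0, 0.92620, 1.1845, 1.9594, 1.9668.
Z = Σ e^(−Eᵢ/kT) = e^(−0) + e^(−0.92620) + e^(−1.1845) + e^(−1.9594) + e^(−1.9668) = 1.0000 + 0.39606 + 0.30590 + 0.14094 + 0.13990 = 1.9828.
⟨E⟩ = 0.017501 eV, ⟨E²⟩ = 0.00068568 eV².
C_V/k_B = (⟨E²⟩ − ⟨E⟩²)/(kT)² = (0.00068568 − 0.00030629)/0.00073441 = 0.517.

0.517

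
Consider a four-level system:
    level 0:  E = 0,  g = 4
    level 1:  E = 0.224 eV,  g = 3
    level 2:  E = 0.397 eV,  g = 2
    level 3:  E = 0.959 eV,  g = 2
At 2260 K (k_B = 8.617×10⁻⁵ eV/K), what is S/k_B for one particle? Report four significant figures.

1.978

k_BT = 8.617×10⁻⁵ × 2260 K = 0.194744 eV.
Eᵢ/kT = 0, 1.15023, 2.03857, 4.92441.
Z = Σ gᵢe^(−Eᵢ/kT) = 4·e^(−0) + 3·e^(−1.15023) + 2·e^(−2.03857) + 2·e^(−4.92441) = 4.00000 + 0.949692 + 0.260430 + 0.0145340 = 5.22466.
⟨E⟩ = Σ EᵢPᵢ = 0.0631735 eV.
S/k_B = ln Z + ⟨E⟩/kT = ln(5.22466) + 0.0631735/0.194744 = 1.65339 + 0.324393 = 1.978.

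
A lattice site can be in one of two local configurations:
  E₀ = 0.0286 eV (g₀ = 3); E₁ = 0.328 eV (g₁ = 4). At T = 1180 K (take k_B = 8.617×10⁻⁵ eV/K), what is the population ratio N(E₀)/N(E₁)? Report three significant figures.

k_BT = 8.617×10⁻⁵ × 1180 K = 0.10168 eV.
n₀/n₁ = (g₀/g₁) exp[−(E₀−E₁)/kT] = (3/4) × exp(−(-0.2994 eV)/(0.10168 eV)) = (3/4) × exp(2.9445) = 14.3.

14.3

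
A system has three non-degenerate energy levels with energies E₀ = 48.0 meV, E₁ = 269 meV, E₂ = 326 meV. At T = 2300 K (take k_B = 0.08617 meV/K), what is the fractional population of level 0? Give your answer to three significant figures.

k_BT = 0.08617 × 2300 K = 198.19 meV.
Eᵢ/kT = 0.24219, 1.3573, 1.6449.
Z = Σ e^(−Eᵢ/kT) = e^(−0.24219) + e^(−1.3573) + e^(−1.6449) = 0.78491 + 0.25735 + 0.19303 = 1.2353.
P₀ = e^(−E₀/kT) / Z = 0.78491/1.2353 = 0.635.

0.635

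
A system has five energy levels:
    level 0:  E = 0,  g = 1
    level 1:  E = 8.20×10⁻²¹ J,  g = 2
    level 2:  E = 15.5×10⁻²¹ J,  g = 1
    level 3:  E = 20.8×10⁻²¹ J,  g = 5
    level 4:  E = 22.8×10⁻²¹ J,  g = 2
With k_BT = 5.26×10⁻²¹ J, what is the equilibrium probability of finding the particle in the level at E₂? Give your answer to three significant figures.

0.0329

Eᵢ/kT = 0, 1.5589, 2.9468, 3.9544, 4.3346.
Z = Σ gᵢe^(−Eᵢ/kT) = 1·e^(−0) + 2·e^(−1.5589) + 1·e^(−2.9468) + 5·e^(−3.9544) + 2·e^(−4.3346) = 1.0000 + 0.42073 + 0.052507 + 0.095851 + 0.026214 = 1.5953.
P₂ = g₂ e^(−E₂/kT) / Z = 0.052507/1.5953 = 0.0329.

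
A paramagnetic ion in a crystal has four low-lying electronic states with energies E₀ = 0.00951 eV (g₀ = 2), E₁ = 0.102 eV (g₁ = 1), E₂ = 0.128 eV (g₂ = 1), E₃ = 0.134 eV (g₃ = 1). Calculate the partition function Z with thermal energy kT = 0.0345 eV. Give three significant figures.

Eᵢ/kT = 0.27565, 2.9565, 3.7101, 3.8841.
Z = Σ gᵢe^(−Eᵢ/kT) = 2·e^(−0.27565) + 1·e^(−2.9565) + 1·e^(−3.7101) + 1·e^(−3.8841) = 1.5182 + 0.052001 + 0.024475 + 0.020566 = 1.6152.

Z = 1.62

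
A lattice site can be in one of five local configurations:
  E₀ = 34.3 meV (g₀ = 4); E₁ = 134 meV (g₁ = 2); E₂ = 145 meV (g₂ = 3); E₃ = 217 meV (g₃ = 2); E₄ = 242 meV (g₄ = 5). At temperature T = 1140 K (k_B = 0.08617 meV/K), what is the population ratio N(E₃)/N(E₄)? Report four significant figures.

k_BT = 0.08617 × 1140 K = 98.2338 meV.
n₃/n₄ = (g₃/g₄) exp[−(E₃−E₄)/kT] = (2/5) × exp(−(-25 meV)/(98.2338 meV)) = (2/5) × exp(0.254495) = 0.5159.

0.5159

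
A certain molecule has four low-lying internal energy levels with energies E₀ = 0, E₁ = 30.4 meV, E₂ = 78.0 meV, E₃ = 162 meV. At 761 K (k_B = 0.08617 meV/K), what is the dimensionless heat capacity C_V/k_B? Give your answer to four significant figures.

0.3534

k_BT = 0.08617 × 761 K = 65.5754 meV.
Eᵢ/kT = 0, 0.463588, 1.18947, 2.47044.
Z = Σ e^(−Eᵢ/kT) = e^(−0) + e^(−0.463588) + e^(−1.18947) + e^(−2.47044) = 1.00000 + 0.629023 + 0.304383 + 0.0845476 = 2.01795.
⟨E⟩ = 28.0289 meV, ⟨E²⟩ = 2305.34 meV².
C_V/k_B = (⟨E²⟩ − ⟨E⟩²)/(kT)² = (2305.34 − 785.619)/4300.13 = 0.3534.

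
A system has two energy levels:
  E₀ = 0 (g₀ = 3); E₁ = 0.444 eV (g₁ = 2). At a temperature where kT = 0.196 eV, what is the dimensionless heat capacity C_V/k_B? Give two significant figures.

0.31

Eᵢ/kT = 0, 2.265.
Z = Σ gᵢe^(−Eᵢ/kT) = 3·e^(−0) + 2·e^(−2.265) = 3.000 + 0.2077 = 3.208.
⟨E⟩ = 0.02875 eV, ⟨E²⟩ = 0.01276 eV².
C_V/k_B = (⟨E²⟩ − ⟨E⟩²)/(kT)² = (0.01276 − 0.0008266)/0.03842 = 0.31.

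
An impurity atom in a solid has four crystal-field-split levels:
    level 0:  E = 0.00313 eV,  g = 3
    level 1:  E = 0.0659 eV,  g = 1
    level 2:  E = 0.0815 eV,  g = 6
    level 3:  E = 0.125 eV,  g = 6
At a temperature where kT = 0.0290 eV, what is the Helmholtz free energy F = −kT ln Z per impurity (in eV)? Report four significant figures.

-0.03407 eV

Eᵢ/kT = 0.107931, 2.27241, 2.81034, 4.31034.
Z = Σ gᵢe^(−Eᵢ/kT) = 3·e^(−0.107931) + 1·e^(−2.27241) + 6·e^(−2.81034) + 6·e^(−4.31034) = 2.69307 + 0.103063 + 0.361107 + 0.0805739 = 3.23781.
F = −kT ln Z = −0.0290 × ln(3.23781) = −0.0290 × 1.17490 = -0.03407 eV.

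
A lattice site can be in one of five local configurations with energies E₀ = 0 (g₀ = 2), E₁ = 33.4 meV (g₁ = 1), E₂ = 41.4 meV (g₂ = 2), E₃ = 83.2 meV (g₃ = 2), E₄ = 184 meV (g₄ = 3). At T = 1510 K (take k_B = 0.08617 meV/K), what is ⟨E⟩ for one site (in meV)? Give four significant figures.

51.23 meV

k_BT = 0.08617 × 1510 K = 130.117 meV.
Eᵢ/kT = 0, 0.256692, 0.318175, 0.639425, 1.41411.
Z = Σ gᵢe^(−Eᵢ/kT) = 2·e^(−0) + 1·e^(−0.256692) + 2·e^(−0.318175) + 2·e^(−0.639425) + 3·e^(−1.41411) = 2.00000 + 0.773606 + 1.45495 + 1.05519 + 0.729426 = 6.01317.
⟨E⟩ = Σ Eᵢ gᵢe^(−Eᵢ/kT) / Z = (0·2.00000 + 33.4·0.773606 + 41.4·1.45495 + 83.2·1.05519 + 184·0.729426) / 6.01317 = 51.23 meV.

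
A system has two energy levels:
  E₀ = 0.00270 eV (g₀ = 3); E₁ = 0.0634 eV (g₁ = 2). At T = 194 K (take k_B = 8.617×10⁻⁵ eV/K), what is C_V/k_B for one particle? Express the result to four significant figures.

0.2248

k_BT = 8.617×10⁻⁵ × 194 K = 0.0167170 eV.
Eᵢ/kT = 0.161512, 3.79255.
Z = Σ gᵢe^(−Eᵢ/kT) = 3·e^(−0.161512) + 2·e^(−3.79255) = 2.55257 + 0.0450761 = 2.59765.
⟨E⟩ = 0.00375330 eV, ⟨E²⟩ = 0.0000769135 eV².
C_V/k_B = (⟨E²⟩ − ⟨E⟩²)/(kT)² = (0.0000769135 − 0.0000140873)/0.000279458 = 0.2248.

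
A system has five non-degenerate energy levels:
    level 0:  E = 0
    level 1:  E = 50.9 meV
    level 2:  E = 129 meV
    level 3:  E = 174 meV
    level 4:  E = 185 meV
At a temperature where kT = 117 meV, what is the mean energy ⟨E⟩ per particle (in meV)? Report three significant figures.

63.5 meV

Eᵢ/kT = 0, 0.43504, 1.1026, 1.4872, 1.5812.
Z = Σ e^(−Eᵢ/kT) = e^(−0) + e^(−0.43504) + e^(−1.1026) + e^(−1.4872) + e^(−1.5812) = 1.0000 + 0.64724 + 0.33201 + 0.22600 + 0.20573 = 2.4110.
⟨E⟩ = Σ Eᵢ e^(−Eᵢ/kT) / Z = (0·1.0000 + 50.9·0.64724 + 129·0.33201 + 174·0.22600 + 185·0.20573) / 2.4110 = 63.5 meV.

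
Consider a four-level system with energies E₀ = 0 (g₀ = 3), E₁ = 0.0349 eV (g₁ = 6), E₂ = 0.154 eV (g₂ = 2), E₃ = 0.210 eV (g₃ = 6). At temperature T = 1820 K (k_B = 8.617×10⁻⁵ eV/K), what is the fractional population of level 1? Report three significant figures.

k_BT = 8.617×10⁻⁵ × 1820 K = 0.15683 eV.
Eᵢ/kT = 0, 0.22253, 0.98195, 1.3390.
Z = Σ gᵢe^(−Eᵢ/kT) = 3·e^(−0) + 6·e^(−0.22253) + 2·e^(−0.98195) + 6·e^(−1.3390) = 3.0000 + 4.8029 + 0.74916 + 1.5726 = 10.125.
P₁ = g₁ e^(−E₁/kT) / Z = 4.8029/10.125 = 0.474.

0.474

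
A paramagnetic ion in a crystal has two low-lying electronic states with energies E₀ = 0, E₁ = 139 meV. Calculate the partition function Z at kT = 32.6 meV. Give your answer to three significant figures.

Eᵢ/kT = 0, 4.2638.
Z = Σ e^(−Eᵢ/kT) = e^(−0) + e^(−4.2638) = 1.0000 + 0.014069 = 1.0141.

Z = 1.01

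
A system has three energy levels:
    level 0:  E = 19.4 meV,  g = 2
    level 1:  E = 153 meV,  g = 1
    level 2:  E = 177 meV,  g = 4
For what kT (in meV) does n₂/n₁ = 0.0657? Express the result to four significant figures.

5.841 meV

n₂/n₁ = (g₂/g₁) exp[−(E₂−E₁)/kT] = 0.0657.
⇒ (E₂−E₁)/kT = ln((4/1)/0.0657) = ln(60.8828) = 4.10895.
kT = 24 meV / 4.10895 = 5.841 meV.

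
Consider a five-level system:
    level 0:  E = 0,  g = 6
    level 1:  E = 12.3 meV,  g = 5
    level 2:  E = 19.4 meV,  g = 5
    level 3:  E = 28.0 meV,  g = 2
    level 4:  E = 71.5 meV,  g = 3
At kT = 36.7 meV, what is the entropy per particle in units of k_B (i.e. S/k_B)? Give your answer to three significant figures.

Eᵢ/kT = 0, 0.33515, 0.52861, 0.76294, 1.9482.
Z = Σ gᵢe^(−Eᵢ/kT) = 6·e^(−0) + 5·e^(−0.33515) + 5·e^(−0.52861) + 2·e^(−0.76294) + 3·e^(−1.9482) = 6.0000 + 3.5762 + 2.9471 + 0.93259 + 0.42759 = 13.883.
⟨E⟩ = Σ EᵢPᵢ = 11.370 meV.
S/k_B = ln Z + ⟨E⟩/kT = ln(13.883) + 11.370/36.7 = 2.6307 + 0.30981 = 2.94.

2.94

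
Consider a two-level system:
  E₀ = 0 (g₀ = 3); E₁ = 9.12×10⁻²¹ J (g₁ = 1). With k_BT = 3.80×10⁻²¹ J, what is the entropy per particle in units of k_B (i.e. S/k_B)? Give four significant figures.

1.199

Eᵢ/kT = 0, 2.40000.
Z = Σ gᵢe^(−Eᵢ/kT) = 3·e^(−0) + 1·e^(−2.40000) = 3.00000 + 0.0907180 = 3.09072.
⟨E⟩ = Σ EᵢPᵢ = 0.267688 ×10⁻²¹ J.
S/k_B = ln Z + ⟨E⟩/kT = ln(3.09072) + 0.267688/3.80 = 1.12840 + 0.0704442 = 1.199.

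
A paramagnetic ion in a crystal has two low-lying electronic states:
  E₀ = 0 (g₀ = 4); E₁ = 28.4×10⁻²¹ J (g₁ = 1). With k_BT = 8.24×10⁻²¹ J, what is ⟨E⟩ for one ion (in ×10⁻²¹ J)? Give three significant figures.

0.224 ×10⁻²¹ J

Eᵢ/kT = 0, 3.4466.
Z = Σ gᵢe^(−Eᵢ/kT) = 4·e^(−0) + 1·e^(−3.4466) = 4.0000 + 0.031854 = 4.0319.
⟨E⟩ = Σ Eᵢ gᵢe^(−Eᵢ/kT) / Z = (0·4.0000 + 28.4·0.031854) / 4.0319 = 0.224 ×10⁻²¹ J.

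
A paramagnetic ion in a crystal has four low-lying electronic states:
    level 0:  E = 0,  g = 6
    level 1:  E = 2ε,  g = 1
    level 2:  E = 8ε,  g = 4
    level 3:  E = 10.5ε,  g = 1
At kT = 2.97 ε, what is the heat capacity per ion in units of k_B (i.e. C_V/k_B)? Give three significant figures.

Eᵢ/kT = 0, 0.67340, 2.6936, 3.5354.
Z = Σ gᵢe^(−Eᵢ/kT) = 6·e^(−0) + 1·e^(−0.67340) + 4·e^(−2.6936) + 1·e^(−3.5354) = 6.0000 + 0.50997 + 0.27055 + 0.029147 = 6.8097.
⟨E⟩ = 0.51256 ε, ⟨E²⟩ = 3.3142 ε².
C_V/k_B = (⟨E²⟩ − ⟨E⟩²)/(kT)² = (3.3142 − 0.26272)/8.8209 = 0.346.

0.346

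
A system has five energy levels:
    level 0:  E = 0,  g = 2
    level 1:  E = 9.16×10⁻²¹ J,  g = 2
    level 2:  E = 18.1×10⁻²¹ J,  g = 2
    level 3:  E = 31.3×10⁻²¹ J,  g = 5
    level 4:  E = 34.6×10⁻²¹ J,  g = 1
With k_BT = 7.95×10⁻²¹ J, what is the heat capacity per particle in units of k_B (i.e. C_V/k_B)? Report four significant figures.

0.9333

Eᵢ/kT = 0, 1.15220, 2.27673, 3.93711, 4.35220.
Z = Σ gᵢe^(−Eᵢ/kT) = 2·e^(−0) + 2·e^(−1.15220) + 2·e^(−2.27673) + 5·e^(−3.93711) + 1·e^(−4.35220) = 2.00000 + 0.631882 + 0.205238 + 0.0975225 + 0.0128784 = 2.94752.
⟨E⟩ = 4.41079, ⟨E²⟩ = 78.4442.
C_V/k_B = (⟨E²⟩ − ⟨E⟩²)/(kT)² = (78.4442 − 19.4551)/63.2025 = 0.9333.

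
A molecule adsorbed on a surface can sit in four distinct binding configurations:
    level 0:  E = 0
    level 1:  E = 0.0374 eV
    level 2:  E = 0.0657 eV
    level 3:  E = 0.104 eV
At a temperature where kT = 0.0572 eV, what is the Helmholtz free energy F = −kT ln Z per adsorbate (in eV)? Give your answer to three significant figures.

-0.0396 eV

Eᵢ/kT = 0, 0.65385, 1.1486, 1.8182.
Z = Σ e^(−Eᵢ/kT) = e^(−0) + e^(−0.65385) + e^(−1.1486) + e^(−1.8182) = 1.0000 + 0.52004 + 0.31708 + 0.16232 = 1.9994.
F = −kT ln Z = −0.0572 × ln(1.9994) = −0.0572 × 0.69285 = -0.0396 eV.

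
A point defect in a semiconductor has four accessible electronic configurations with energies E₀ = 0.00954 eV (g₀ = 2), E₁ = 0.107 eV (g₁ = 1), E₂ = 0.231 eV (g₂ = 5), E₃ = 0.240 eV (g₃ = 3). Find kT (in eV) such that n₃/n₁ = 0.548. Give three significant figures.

0.0782 eV

n₃/n₁ = (g₃/g₁) exp[−(E₃−E₁)/kT] = 0.548.
⇒ (E₃−E₁)/kT = ln((3/1)/0.548) = ln(5.4745) = 1.7001.
kT = 0.133 eV / 1.7001 = 0.0782 eV.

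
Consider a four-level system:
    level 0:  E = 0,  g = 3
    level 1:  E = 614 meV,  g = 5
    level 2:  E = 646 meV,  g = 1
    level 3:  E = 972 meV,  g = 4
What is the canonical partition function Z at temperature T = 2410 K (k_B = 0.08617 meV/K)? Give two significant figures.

Z = 3.3

k_BT = 0.08617 × 2410 K = 207.7 meV.
Eᵢ/kT = 0, 2.956, 3.110, 4.680.
Z = Σ gᵢe^(−Eᵢ/kT) = 3·e^(−0) + 5·e^(−2.956) + 1·e^(−3.110) + 4·e^(−4.680) = 3.000 + 0.2601 + 0.04460 + 0.03712 = 3.342.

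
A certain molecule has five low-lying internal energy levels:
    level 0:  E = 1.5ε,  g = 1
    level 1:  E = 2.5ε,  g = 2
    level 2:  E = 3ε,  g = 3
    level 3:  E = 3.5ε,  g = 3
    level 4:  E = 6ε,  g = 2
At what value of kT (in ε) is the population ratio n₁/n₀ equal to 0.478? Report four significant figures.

n₁/n₀ = (g₁/g₀) exp[−(E₁−E₀)/kT] = 0.478.
⇒ (E₁−E₀)/kT = ln((2/1)/0.478) = ln(4.18410) = 1.43129.
kT = 1.0ε / 1.43129 = 0.6987 ε.

0.6987 ε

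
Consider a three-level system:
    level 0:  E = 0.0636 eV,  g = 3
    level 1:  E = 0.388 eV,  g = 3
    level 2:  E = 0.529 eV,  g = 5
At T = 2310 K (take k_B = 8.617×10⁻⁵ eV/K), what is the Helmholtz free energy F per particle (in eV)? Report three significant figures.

-0.216 eV

k_BT = 8.617×10⁻⁵ × 2310 K = 0.19905 eV.
Eᵢ/kT = 0.31952, 1.9493, 2.6576.
Z = Σ gᵢe^(−Eᵢ/kT) = 3·e^(−0.31952) + 3·e^(−1.9493) + 5·e^(−2.6576) = 2.1795 + 0.42712 + 0.35058 = 2.9572.
F = −kT ln Z = −0.19905 × ln(2.9572) = −0.19905 × 1.0842 = -0.216 eV.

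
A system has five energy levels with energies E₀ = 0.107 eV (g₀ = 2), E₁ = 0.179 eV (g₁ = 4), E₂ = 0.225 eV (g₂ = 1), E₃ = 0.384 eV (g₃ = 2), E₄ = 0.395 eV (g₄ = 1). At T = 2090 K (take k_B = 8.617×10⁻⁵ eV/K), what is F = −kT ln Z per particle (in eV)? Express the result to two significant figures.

k_BT = 8.617×10⁻⁵ × 2090 K = 0.1801 eV.
Eᵢ/kT = 0.5941, 0.9939, 1.249, 2.132, 2.193.
Z = Σ gᵢe^(−Eᵢ/kT) = 2·e^(−0.5941) + 4·e^(−0.9939) + 1·e^(−1.249) + 2·e^(−2.132) + 1·e^(−2.193) = 1.104 + 1.481 + 0.2868 + 0.2372 + 0.1116 = 3.221.
F = −kT ln Z = −0.1801 × ln(3.221) = −0.1801 × 1.170 = -0.21 eV.

-0.21 eV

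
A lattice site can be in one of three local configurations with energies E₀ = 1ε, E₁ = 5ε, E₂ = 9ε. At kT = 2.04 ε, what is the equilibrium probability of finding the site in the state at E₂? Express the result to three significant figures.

Eᵢ/kT = 0.49020, 2.4510, 4.4118.
Z = Σ e^(−Eᵢ/kT) = e^(−0.49020) + e^(−2.4510) + e^(−4.4118) = 0.61250 + 0.086207 + 0.012133 = 0.71084.
P₂ = e^(−E₂/kT) / Z = 0.012133/0.71084 = 0.0171.

0.0171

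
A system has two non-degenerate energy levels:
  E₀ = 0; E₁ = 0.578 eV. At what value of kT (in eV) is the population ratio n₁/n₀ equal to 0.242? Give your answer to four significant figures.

n₁/n₀ = exp[−(E₁−E₀)/kT] = 0.242.
⇒ (E₁−E₀)/kT = ln(1/0.242) = ln(4.13223) = 1.41882.
kT = 0.578 eV / 1.41882 = 0.4074 eV.

0.4074 eV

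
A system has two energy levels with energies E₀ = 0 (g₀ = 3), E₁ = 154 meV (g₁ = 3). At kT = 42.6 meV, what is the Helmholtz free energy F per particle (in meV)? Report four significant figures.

Eᵢ/kT = 0, 3.61502.
Z = Σ gᵢe^(−Eᵢ/kT) = 3·e^(−0) + 3·e^(−3.61502) = 3.00000 + 0.0807492 = 3.08075.
F = −kT ln Z = −42.6 × ln(3.08075) = −42.6 × 1.12517 = -47.93 meV.

-47.93 meV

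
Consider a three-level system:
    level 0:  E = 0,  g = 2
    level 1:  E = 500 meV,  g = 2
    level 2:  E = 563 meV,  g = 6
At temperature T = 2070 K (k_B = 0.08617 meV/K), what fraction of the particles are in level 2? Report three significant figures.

k_BT = 0.08617 × 2070 K = 178.37 meV.
Eᵢ/kT = 0, 2.8032, 3.1564.
Z = Σ gᵢe^(−Eᵢ/kT) = 2·e^(−0) + 2·e^(−2.8032) + 6·e^(−3.1564) = 2.0000 + 0.12123 + 0.25547 = 2.3767.
P₂ = g₂ e^(−E₂/kT) / Z = 0.25547/2.3767 = 0.107.

0.107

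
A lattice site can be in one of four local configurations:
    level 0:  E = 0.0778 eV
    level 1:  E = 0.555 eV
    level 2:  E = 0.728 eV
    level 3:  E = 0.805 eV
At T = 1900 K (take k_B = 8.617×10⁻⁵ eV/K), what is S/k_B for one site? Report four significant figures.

k_BT = 8.617×10⁻⁵ × 1900 K = 0.163723 eV.
Eᵢ/kT = 0.475193, 3.38987, 4.44653, 4.91684.
Z = Σ e^(−Eᵢ/kT) = e^(−0.475193) + e^(−3.38987) + e^(−4.44653) + e^(−4.91684) = 0.621765 + 0.0337131 + 0.0117192 + 0.00732223 = 0.674520.
⟨E⟩ = Σ EᵢPᵢ = 0.120842 eV.
S/k_B = ln Z + ⟨E⟩/kT = ln(0.674520) + 0.120842/0.163723 = -0.393754 + 0.738088 = 0.3443.

0.3443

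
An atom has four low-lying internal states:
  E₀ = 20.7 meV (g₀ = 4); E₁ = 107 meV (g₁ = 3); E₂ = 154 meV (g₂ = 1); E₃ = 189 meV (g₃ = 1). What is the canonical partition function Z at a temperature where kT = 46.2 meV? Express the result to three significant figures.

Eᵢ/kT = 0.44805, 2.3160, 3.3333, 4.0909.
Z = Σ gᵢe^(−Eᵢ/kT) = 4·e^(−0.44805) + 3·e^(−2.3160) + 1·e^(−3.3333) + 1·e^(−4.0909) = 2.5555 + 0.29600 + 0.035675 + 0.016724 = 2.9039.

Z = 2.90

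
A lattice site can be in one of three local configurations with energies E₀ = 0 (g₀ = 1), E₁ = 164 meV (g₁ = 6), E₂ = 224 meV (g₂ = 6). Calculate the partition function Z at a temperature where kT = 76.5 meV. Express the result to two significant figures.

Eᵢ/kT = 0, 2.144, 2.928.
Z = Σ gᵢe^(−Eᵢ/kT) = 1·e^(−0) + 6·e^(−2.144) + 6·e^(−2.928) = 1.000 + 0.7031 + 0.3210 = 2.024.

Z = 2.0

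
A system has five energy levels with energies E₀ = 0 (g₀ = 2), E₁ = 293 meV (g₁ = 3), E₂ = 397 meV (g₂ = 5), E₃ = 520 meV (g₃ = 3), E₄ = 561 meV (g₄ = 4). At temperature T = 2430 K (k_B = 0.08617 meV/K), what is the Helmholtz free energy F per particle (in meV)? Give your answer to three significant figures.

-291 meV

k_BT = 0.08617 × 2430 K = 209.39 meV.
Eᵢ/kT = 0, 1.3993, 1.8960, 2.4834, 2.6792.
Z = Σ gᵢe^(−Eᵢ/kT) = 2·e^(−0) + 3·e^(−1.3993) + 5·e^(−1.8960) + 3·e^(−2.4834) + 4·e^(−2.6792) = 2.0000 + 0.74031 + 0.75084 + 0.25038 + 0.27447 = 4.0160.
F = −kT ln Z = −209.39 × ln(4.0160) = −209.39 × 1.3903 = -291 meV.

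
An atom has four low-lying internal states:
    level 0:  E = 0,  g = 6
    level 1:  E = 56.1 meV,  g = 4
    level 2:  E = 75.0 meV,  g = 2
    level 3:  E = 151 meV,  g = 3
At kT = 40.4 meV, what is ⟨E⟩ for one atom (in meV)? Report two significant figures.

Eᵢ/kT = 0, 1.389, 1.856, 3.738.
Z = Σ gᵢe^(−Eᵢ/kT) = 6·e^(−0) + 4·e^(−1.389) + 2·e^(−1.856) + 3·e^(−3.738) = 6.000 + 0.9973 + 0.3126 + 0.07140 = 7.381.
⟨E⟩ = Σ Eᵢ gᵢe^(−Eᵢ/kT) / Z = (0·6.000 + 56.1·0.9973 + 75.0·0.3126 + 151·0.07140) / 7.381 = 12 meV.

12 meV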